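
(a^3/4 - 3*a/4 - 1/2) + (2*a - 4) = a^3/4 + 5*a/4 - 9/2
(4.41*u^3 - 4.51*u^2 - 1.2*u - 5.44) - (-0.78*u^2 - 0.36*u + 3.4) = 4.41*u^3 - 3.73*u^2 - 0.84*u - 8.84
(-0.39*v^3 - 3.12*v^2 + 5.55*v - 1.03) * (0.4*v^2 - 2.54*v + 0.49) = -0.156*v^5 - 0.2574*v^4 + 9.9537*v^3 - 16.0378*v^2 + 5.3357*v - 0.5047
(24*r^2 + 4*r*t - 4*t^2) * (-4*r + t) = -96*r^3 + 8*r^2*t + 20*r*t^2 - 4*t^3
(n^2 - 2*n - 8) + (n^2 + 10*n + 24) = 2*n^2 + 8*n + 16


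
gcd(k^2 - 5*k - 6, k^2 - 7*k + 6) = k - 6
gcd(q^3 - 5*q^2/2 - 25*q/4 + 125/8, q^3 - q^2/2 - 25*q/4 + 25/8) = q^2 - 25/4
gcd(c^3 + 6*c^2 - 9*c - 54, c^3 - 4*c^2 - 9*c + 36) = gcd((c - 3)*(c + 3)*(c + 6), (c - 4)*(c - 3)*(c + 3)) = c^2 - 9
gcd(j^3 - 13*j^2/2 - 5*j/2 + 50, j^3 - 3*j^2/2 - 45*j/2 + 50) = j - 4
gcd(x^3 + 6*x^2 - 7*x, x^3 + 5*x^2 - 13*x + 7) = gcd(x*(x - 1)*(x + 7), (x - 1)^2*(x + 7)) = x^2 + 6*x - 7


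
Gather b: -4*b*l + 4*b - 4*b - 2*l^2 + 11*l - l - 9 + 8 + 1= -4*b*l - 2*l^2 + 10*l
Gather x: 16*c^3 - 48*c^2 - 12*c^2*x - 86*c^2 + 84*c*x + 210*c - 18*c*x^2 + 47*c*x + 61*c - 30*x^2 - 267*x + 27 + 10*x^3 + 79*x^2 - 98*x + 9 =16*c^3 - 134*c^2 + 271*c + 10*x^3 + x^2*(49 - 18*c) + x*(-12*c^2 + 131*c - 365) + 36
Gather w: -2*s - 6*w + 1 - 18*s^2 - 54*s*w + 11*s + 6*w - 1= -18*s^2 - 54*s*w + 9*s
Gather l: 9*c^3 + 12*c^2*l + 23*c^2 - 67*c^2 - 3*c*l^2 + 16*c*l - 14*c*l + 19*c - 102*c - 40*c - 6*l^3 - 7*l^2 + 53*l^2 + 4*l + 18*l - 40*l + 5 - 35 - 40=9*c^3 - 44*c^2 - 123*c - 6*l^3 + l^2*(46 - 3*c) + l*(12*c^2 + 2*c - 18) - 70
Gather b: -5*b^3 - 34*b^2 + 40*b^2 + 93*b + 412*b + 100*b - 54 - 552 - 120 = -5*b^3 + 6*b^2 + 605*b - 726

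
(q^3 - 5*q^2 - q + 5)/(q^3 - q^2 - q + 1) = (q - 5)/(q - 1)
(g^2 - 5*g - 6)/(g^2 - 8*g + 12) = (g + 1)/(g - 2)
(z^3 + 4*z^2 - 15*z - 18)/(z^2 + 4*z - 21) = (z^2 + 7*z + 6)/(z + 7)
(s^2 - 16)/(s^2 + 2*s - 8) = (s - 4)/(s - 2)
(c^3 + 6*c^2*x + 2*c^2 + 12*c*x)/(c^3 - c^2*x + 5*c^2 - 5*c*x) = (c^2 + 6*c*x + 2*c + 12*x)/(c^2 - c*x + 5*c - 5*x)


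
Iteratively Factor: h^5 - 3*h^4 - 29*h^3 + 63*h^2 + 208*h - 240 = (h - 1)*(h^4 - 2*h^3 - 31*h^2 + 32*h + 240) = (h - 4)*(h - 1)*(h^3 + 2*h^2 - 23*h - 60) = (h - 5)*(h - 4)*(h - 1)*(h^2 + 7*h + 12) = (h - 5)*(h - 4)*(h - 1)*(h + 3)*(h + 4)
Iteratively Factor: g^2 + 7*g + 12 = (g + 3)*(g + 4)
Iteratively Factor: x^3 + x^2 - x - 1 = (x - 1)*(x^2 + 2*x + 1) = (x - 1)*(x + 1)*(x + 1)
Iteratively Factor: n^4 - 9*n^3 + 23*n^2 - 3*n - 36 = (n - 4)*(n^3 - 5*n^2 + 3*n + 9) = (n - 4)*(n - 3)*(n^2 - 2*n - 3) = (n - 4)*(n - 3)^2*(n + 1)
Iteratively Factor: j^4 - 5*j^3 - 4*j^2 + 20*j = (j + 2)*(j^3 - 7*j^2 + 10*j) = (j - 5)*(j + 2)*(j^2 - 2*j) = j*(j - 5)*(j + 2)*(j - 2)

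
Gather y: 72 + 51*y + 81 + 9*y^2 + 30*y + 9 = 9*y^2 + 81*y + 162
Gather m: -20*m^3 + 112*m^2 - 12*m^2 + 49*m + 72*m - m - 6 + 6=-20*m^3 + 100*m^2 + 120*m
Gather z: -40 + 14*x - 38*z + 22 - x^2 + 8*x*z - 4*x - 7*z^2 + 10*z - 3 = -x^2 + 10*x - 7*z^2 + z*(8*x - 28) - 21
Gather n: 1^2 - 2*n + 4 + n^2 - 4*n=n^2 - 6*n + 5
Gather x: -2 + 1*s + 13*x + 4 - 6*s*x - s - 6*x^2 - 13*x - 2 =-6*s*x - 6*x^2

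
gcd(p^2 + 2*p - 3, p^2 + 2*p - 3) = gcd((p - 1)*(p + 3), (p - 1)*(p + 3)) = p^2 + 2*p - 3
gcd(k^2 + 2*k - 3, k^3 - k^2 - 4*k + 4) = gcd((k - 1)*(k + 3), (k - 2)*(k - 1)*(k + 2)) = k - 1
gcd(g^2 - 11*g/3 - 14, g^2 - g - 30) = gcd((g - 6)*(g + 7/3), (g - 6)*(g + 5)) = g - 6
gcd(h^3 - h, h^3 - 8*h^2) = h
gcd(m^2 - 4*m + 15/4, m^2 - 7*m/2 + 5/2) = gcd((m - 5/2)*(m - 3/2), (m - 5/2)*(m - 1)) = m - 5/2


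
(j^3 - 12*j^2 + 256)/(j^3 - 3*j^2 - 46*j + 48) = (j^2 - 4*j - 32)/(j^2 + 5*j - 6)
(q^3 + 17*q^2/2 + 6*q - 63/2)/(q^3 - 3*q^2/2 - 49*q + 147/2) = (q + 3)/(q - 7)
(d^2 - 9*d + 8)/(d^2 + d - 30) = (d^2 - 9*d + 8)/(d^2 + d - 30)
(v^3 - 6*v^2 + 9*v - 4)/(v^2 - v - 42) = (-v^3 + 6*v^2 - 9*v + 4)/(-v^2 + v + 42)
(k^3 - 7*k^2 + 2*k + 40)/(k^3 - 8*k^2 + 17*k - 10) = (k^2 - 2*k - 8)/(k^2 - 3*k + 2)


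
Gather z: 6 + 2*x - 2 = 2*x + 4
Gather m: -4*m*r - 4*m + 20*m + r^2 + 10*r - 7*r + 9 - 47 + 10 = m*(16 - 4*r) + r^2 + 3*r - 28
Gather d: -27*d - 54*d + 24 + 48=72 - 81*d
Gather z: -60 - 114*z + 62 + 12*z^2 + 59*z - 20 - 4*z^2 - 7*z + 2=8*z^2 - 62*z - 16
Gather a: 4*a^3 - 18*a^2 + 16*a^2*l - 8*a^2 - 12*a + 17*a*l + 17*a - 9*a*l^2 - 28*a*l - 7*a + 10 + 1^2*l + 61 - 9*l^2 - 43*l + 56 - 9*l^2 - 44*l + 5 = 4*a^3 + a^2*(16*l - 26) + a*(-9*l^2 - 11*l - 2) - 18*l^2 - 86*l + 132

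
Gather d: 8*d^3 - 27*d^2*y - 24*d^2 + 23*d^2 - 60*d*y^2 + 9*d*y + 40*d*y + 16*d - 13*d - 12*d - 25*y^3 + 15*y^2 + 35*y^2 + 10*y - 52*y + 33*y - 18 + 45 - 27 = 8*d^3 + d^2*(-27*y - 1) + d*(-60*y^2 + 49*y - 9) - 25*y^3 + 50*y^2 - 9*y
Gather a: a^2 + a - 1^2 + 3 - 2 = a^2 + a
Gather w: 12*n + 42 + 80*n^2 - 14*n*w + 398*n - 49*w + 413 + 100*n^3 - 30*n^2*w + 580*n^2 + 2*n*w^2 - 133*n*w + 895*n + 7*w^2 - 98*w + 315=100*n^3 + 660*n^2 + 1305*n + w^2*(2*n + 7) + w*(-30*n^2 - 147*n - 147) + 770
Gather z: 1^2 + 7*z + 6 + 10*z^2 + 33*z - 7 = 10*z^2 + 40*z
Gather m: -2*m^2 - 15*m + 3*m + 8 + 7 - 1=-2*m^2 - 12*m + 14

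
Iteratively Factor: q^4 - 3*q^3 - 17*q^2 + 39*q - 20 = (q + 4)*(q^3 - 7*q^2 + 11*q - 5) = (q - 1)*(q + 4)*(q^2 - 6*q + 5) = (q - 1)^2*(q + 4)*(q - 5)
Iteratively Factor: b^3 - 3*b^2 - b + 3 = (b - 1)*(b^2 - 2*b - 3) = (b - 1)*(b + 1)*(b - 3)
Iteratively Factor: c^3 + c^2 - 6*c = (c)*(c^2 + c - 6) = c*(c - 2)*(c + 3)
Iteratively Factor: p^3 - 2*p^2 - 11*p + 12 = (p + 3)*(p^2 - 5*p + 4) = (p - 4)*(p + 3)*(p - 1)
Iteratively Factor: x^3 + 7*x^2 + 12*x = (x + 3)*(x^2 + 4*x) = x*(x + 3)*(x + 4)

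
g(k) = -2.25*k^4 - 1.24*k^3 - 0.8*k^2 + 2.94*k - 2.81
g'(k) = -9.0*k^3 - 3.72*k^2 - 1.6*k + 2.94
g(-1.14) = -9.16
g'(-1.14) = 13.26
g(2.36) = -86.42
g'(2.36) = -139.85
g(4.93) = -1485.48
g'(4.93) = -1173.77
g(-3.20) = -215.71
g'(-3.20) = 264.88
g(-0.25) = -3.58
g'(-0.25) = 3.25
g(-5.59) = -2024.64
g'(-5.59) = 1467.73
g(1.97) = -43.49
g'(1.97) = -83.46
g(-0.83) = -6.16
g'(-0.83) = 6.85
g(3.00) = -216.92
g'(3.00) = -278.34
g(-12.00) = -44666.57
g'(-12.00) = 15038.46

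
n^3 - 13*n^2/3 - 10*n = n*(n - 6)*(n + 5/3)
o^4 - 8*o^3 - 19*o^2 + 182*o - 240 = (o - 8)*(o - 3)*(o - 2)*(o + 5)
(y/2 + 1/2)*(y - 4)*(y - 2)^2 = y^4/2 - 7*y^3/2 + 6*y^2 + 2*y - 8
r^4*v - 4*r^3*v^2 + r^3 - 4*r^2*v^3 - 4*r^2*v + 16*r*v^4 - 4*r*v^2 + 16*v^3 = (r - 4*v)*(r - 2*v)*(r + 2*v)*(r*v + 1)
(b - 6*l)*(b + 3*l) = b^2 - 3*b*l - 18*l^2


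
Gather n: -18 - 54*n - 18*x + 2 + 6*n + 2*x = -48*n - 16*x - 16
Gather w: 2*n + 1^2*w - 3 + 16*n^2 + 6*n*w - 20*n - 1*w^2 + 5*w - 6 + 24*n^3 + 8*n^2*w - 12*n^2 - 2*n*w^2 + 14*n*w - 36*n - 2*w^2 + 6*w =24*n^3 + 4*n^2 - 54*n + w^2*(-2*n - 3) + w*(8*n^2 + 20*n + 12) - 9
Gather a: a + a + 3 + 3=2*a + 6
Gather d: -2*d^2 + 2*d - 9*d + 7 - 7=-2*d^2 - 7*d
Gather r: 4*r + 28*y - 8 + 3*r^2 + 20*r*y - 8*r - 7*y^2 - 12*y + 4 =3*r^2 + r*(20*y - 4) - 7*y^2 + 16*y - 4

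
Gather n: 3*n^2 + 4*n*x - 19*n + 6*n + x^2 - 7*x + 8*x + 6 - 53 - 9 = 3*n^2 + n*(4*x - 13) + x^2 + x - 56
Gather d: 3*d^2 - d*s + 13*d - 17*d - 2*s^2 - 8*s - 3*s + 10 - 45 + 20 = 3*d^2 + d*(-s - 4) - 2*s^2 - 11*s - 15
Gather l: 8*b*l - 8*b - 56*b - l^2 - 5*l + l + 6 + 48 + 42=-64*b - l^2 + l*(8*b - 4) + 96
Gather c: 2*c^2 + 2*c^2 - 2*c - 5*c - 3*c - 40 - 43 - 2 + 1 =4*c^2 - 10*c - 84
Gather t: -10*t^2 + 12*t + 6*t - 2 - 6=-10*t^2 + 18*t - 8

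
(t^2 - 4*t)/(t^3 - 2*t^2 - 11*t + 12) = t/(t^2 + 2*t - 3)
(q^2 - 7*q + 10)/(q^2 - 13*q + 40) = (q - 2)/(q - 8)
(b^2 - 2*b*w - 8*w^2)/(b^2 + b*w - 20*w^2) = (b + 2*w)/(b + 5*w)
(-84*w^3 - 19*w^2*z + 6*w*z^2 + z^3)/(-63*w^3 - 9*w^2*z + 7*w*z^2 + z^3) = (-4*w + z)/(-3*w + z)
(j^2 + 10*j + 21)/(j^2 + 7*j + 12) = (j + 7)/(j + 4)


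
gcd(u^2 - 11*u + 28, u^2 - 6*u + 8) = u - 4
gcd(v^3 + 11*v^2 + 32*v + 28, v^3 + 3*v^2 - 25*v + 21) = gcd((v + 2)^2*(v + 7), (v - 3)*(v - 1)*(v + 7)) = v + 7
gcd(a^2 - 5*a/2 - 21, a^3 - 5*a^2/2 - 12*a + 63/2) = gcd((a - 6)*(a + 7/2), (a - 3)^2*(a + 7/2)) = a + 7/2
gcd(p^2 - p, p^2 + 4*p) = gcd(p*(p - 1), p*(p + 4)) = p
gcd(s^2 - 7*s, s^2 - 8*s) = s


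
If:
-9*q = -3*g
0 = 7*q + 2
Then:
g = -6/7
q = -2/7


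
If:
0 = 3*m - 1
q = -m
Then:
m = 1/3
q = -1/3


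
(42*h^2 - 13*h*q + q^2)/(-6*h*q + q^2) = (-7*h + q)/q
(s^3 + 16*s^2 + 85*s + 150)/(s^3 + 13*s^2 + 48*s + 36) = (s^2 + 10*s + 25)/(s^2 + 7*s + 6)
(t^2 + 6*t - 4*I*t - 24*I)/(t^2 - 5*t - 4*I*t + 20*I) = (t + 6)/(t - 5)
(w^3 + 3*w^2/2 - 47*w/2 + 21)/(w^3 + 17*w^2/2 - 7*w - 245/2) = (w^2 + 5*w - 6)/(w^2 + 12*w + 35)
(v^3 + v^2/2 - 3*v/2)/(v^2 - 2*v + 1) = v*(2*v + 3)/(2*(v - 1))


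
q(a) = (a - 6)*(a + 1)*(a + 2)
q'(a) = (a - 6)*(a + 1) + (a - 6)*(a + 2) + (a + 1)*(a + 2)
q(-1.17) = 1.01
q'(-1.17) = -4.87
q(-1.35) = 1.67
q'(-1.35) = -2.43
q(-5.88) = -224.94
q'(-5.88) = 123.00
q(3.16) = -60.96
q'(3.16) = -5.00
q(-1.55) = 1.87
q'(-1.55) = 0.51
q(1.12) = -32.28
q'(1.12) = -18.96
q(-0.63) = -3.36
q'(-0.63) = -11.03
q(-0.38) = -6.41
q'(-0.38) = -13.29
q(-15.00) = -3822.00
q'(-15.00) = 749.00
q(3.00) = -60.00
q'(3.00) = -7.00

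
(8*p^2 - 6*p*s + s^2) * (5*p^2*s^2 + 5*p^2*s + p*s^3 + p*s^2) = 40*p^4*s^2 + 40*p^4*s - 22*p^3*s^3 - 22*p^3*s^2 - p^2*s^4 - p^2*s^3 + p*s^5 + p*s^4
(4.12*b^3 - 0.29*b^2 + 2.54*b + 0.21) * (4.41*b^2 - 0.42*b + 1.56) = 18.1692*b^5 - 3.0093*b^4 + 17.7504*b^3 - 0.5931*b^2 + 3.8742*b + 0.3276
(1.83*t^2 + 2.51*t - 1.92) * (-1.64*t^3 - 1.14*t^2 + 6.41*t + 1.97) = -3.0012*t^5 - 6.2026*t^4 + 12.0177*t^3 + 21.883*t^2 - 7.3625*t - 3.7824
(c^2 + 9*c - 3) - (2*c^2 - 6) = -c^2 + 9*c + 3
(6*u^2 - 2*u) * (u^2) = 6*u^4 - 2*u^3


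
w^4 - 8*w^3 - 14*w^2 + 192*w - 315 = (w - 7)*(w - 3)^2*(w + 5)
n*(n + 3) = n^2 + 3*n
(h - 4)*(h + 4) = h^2 - 16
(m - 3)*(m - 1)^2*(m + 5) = m^4 - 18*m^2 + 32*m - 15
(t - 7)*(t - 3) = t^2 - 10*t + 21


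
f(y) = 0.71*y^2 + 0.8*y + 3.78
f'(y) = 1.42*y + 0.8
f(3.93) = 17.89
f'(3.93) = 6.38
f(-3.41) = 9.31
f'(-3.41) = -4.04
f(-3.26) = 8.72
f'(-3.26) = -3.83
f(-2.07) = 5.17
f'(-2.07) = -2.14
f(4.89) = 24.67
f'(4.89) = 7.74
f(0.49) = 4.34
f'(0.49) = 1.50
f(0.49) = 4.34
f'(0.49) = 1.50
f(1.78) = 7.45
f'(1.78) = 3.33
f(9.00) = 68.49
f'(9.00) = 13.58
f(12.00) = 115.62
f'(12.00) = 17.84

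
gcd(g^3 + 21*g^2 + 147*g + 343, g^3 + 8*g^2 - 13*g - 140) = g + 7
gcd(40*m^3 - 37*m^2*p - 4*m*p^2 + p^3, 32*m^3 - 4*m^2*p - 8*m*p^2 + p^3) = -8*m + p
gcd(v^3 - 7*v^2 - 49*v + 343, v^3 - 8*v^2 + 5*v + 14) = v - 7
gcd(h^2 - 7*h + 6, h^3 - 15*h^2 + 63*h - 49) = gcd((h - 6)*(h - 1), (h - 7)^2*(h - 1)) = h - 1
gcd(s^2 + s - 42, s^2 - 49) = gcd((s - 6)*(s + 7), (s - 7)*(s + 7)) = s + 7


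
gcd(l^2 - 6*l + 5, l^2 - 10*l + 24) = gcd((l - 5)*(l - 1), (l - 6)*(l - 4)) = 1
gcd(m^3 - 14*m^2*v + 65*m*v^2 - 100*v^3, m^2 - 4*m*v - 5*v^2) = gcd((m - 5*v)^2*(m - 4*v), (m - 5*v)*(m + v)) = -m + 5*v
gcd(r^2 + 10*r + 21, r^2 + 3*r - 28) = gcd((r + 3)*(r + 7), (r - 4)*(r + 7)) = r + 7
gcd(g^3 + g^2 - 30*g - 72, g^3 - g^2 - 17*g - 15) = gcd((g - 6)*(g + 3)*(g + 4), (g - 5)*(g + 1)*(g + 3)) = g + 3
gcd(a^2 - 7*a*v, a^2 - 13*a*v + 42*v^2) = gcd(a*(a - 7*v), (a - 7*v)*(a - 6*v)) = -a + 7*v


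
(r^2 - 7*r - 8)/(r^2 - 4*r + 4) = (r^2 - 7*r - 8)/(r^2 - 4*r + 4)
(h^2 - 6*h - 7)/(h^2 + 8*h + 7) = (h - 7)/(h + 7)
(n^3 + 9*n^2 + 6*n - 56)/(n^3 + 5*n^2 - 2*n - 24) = (n + 7)/(n + 3)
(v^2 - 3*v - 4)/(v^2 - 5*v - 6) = (v - 4)/(v - 6)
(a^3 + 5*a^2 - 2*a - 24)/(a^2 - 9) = (a^2 + 2*a - 8)/(a - 3)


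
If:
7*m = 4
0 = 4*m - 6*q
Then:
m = 4/7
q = 8/21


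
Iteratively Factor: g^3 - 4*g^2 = (g - 4)*(g^2) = g*(g - 4)*(g)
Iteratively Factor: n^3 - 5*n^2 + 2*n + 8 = (n + 1)*(n^2 - 6*n + 8) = (n - 2)*(n + 1)*(n - 4)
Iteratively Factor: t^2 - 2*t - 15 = (t + 3)*(t - 5)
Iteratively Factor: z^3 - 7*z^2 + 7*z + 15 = (z - 5)*(z^2 - 2*z - 3) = (z - 5)*(z + 1)*(z - 3)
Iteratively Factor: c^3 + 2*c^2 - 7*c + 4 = (c - 1)*(c^2 + 3*c - 4) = (c - 1)*(c + 4)*(c - 1)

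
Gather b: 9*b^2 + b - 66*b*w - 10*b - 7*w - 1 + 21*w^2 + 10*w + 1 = 9*b^2 + b*(-66*w - 9) + 21*w^2 + 3*w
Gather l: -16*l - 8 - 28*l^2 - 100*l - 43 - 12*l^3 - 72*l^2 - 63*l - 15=-12*l^3 - 100*l^2 - 179*l - 66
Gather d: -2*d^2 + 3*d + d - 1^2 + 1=-2*d^2 + 4*d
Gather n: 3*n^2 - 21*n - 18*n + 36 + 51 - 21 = 3*n^2 - 39*n + 66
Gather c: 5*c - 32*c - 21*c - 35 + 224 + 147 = 336 - 48*c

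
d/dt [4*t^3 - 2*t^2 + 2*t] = 12*t^2 - 4*t + 2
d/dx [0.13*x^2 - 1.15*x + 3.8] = 0.26*x - 1.15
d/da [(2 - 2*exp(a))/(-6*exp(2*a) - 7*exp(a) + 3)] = 2*((1 - exp(a))*(12*exp(a) + 7) + 6*exp(2*a) + 7*exp(a) - 3)*exp(a)/(6*exp(2*a) + 7*exp(a) - 3)^2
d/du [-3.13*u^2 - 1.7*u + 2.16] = -6.26*u - 1.7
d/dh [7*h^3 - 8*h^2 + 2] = h*(21*h - 16)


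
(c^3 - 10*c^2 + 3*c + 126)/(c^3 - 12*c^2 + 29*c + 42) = (c + 3)/(c + 1)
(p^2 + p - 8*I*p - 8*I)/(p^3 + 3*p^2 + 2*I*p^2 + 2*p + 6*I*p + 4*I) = (p - 8*I)/(p^2 + 2*p*(1 + I) + 4*I)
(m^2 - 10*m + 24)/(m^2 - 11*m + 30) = (m - 4)/(m - 5)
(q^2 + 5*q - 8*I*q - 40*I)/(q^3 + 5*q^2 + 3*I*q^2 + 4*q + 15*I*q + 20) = (q - 8*I)/(q^2 + 3*I*q + 4)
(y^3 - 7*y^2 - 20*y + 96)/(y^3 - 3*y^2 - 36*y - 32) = (y - 3)/(y + 1)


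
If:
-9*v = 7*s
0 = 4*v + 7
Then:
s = 9/4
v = -7/4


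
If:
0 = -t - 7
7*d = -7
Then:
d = -1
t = -7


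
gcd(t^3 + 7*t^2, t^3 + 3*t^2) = t^2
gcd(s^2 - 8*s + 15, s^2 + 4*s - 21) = s - 3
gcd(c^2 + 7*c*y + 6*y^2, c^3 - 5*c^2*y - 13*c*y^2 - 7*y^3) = c + y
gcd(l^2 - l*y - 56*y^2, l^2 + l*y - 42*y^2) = l + 7*y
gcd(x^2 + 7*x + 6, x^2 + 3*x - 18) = x + 6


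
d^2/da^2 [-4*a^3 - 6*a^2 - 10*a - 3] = -24*a - 12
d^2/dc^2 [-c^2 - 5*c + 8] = -2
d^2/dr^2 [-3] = 0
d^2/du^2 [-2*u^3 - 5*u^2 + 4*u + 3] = -12*u - 10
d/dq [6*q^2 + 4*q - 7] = 12*q + 4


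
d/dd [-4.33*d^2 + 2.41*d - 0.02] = 2.41 - 8.66*d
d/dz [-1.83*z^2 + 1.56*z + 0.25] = 1.56 - 3.66*z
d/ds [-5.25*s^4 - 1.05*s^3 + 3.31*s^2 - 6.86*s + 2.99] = -21.0*s^3 - 3.15*s^2 + 6.62*s - 6.86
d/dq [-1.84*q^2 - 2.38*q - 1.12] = -3.68*q - 2.38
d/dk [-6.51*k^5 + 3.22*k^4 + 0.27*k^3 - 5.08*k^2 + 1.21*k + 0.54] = -32.55*k^4 + 12.88*k^3 + 0.81*k^2 - 10.16*k + 1.21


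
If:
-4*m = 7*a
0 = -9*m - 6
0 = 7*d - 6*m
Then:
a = 8/21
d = -4/7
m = -2/3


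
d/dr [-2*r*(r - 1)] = 2 - 4*r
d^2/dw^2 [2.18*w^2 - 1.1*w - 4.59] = 4.36000000000000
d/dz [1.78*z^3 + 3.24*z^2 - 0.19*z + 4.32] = 5.34*z^2 + 6.48*z - 0.19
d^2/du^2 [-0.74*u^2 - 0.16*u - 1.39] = -1.48000000000000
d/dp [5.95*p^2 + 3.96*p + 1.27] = 11.9*p + 3.96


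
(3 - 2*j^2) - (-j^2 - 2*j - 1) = -j^2 + 2*j + 4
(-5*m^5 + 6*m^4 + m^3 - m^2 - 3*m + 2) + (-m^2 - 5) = -5*m^5 + 6*m^4 + m^3 - 2*m^2 - 3*m - 3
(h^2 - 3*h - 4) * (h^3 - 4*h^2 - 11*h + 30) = h^5 - 7*h^4 - 3*h^3 + 79*h^2 - 46*h - 120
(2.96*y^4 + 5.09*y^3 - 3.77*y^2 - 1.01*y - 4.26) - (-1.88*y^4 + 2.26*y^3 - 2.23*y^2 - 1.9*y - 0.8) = 4.84*y^4 + 2.83*y^3 - 1.54*y^2 + 0.89*y - 3.46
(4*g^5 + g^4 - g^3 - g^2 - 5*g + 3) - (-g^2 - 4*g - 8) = 4*g^5 + g^4 - g^3 - g + 11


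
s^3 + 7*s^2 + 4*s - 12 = (s - 1)*(s + 2)*(s + 6)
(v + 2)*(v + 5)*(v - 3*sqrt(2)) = v^3 - 3*sqrt(2)*v^2 + 7*v^2 - 21*sqrt(2)*v + 10*v - 30*sqrt(2)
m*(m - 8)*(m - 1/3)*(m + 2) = m^4 - 19*m^3/3 - 14*m^2 + 16*m/3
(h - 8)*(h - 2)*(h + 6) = h^3 - 4*h^2 - 44*h + 96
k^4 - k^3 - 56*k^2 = k^2*(k - 8)*(k + 7)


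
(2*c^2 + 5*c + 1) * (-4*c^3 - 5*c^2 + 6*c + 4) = -8*c^5 - 30*c^4 - 17*c^3 + 33*c^2 + 26*c + 4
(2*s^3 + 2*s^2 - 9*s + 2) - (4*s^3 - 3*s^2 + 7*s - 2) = -2*s^3 + 5*s^2 - 16*s + 4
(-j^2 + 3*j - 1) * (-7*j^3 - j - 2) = 7*j^5 - 21*j^4 + 8*j^3 - j^2 - 5*j + 2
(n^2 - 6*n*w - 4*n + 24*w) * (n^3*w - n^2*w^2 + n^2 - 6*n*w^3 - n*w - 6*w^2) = n^5*w - 7*n^4*w^2 - 4*n^4*w + n^4 + 28*n^3*w^2 - 7*n^3*w - 4*n^3 + 36*n^2*w^4 + 28*n^2*w - 144*n*w^4 + 36*n*w^3 - 144*w^3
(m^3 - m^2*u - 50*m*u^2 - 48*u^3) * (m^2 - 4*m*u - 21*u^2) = m^5 - 5*m^4*u - 67*m^3*u^2 + 173*m^2*u^3 + 1242*m*u^4 + 1008*u^5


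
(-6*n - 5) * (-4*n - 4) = 24*n^2 + 44*n + 20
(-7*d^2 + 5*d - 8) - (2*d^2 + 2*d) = -9*d^2 + 3*d - 8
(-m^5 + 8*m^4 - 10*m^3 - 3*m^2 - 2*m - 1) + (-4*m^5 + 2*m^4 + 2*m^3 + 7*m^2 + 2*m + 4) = -5*m^5 + 10*m^4 - 8*m^3 + 4*m^2 + 3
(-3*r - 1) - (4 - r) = -2*r - 5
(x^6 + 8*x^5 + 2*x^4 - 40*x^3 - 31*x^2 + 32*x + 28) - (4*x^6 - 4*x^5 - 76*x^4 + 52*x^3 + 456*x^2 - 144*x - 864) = -3*x^6 + 12*x^5 + 78*x^4 - 92*x^3 - 487*x^2 + 176*x + 892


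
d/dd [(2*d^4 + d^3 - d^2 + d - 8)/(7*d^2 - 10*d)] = (28*d^5 - 53*d^4 - 20*d^3 + 3*d^2 + 112*d - 80)/(d^2*(49*d^2 - 140*d + 100))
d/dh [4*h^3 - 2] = 12*h^2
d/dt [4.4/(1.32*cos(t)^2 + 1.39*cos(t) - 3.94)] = (11.616*cos(t) + 6.116)*sin(t)/(1.32*cos(t)^2 + 1.39*cos(t) - 3.94)^2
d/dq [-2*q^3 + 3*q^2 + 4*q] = -6*q^2 + 6*q + 4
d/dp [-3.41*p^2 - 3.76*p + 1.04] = -6.82*p - 3.76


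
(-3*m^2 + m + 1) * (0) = 0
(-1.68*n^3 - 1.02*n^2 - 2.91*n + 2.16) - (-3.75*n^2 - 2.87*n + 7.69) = -1.68*n^3 + 2.73*n^2 - 0.04*n - 5.53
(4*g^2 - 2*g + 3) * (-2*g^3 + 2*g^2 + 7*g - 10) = -8*g^5 + 12*g^4 + 18*g^3 - 48*g^2 + 41*g - 30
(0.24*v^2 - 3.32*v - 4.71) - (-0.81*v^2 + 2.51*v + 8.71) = 1.05*v^2 - 5.83*v - 13.42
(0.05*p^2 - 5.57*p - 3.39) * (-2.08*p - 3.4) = -0.104*p^3 + 11.4156*p^2 + 25.9892*p + 11.526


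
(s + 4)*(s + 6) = s^2 + 10*s + 24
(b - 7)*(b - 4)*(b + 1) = b^3 - 10*b^2 + 17*b + 28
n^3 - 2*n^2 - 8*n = n*(n - 4)*(n + 2)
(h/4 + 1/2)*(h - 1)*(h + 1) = h^3/4 + h^2/2 - h/4 - 1/2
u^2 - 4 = (u - 2)*(u + 2)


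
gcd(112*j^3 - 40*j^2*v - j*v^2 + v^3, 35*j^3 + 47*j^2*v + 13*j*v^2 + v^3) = 7*j + v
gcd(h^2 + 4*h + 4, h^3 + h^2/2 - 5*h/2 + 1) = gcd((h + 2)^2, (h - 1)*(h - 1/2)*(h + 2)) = h + 2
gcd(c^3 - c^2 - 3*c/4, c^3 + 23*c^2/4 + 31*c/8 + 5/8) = c + 1/2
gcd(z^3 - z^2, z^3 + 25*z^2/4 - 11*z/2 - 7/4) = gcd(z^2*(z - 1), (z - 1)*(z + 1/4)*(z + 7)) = z - 1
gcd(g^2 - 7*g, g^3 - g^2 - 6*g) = g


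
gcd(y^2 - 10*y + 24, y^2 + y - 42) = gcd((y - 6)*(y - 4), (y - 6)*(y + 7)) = y - 6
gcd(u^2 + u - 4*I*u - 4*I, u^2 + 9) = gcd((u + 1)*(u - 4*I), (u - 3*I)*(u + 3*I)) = 1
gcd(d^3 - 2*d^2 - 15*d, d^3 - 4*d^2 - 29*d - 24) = d + 3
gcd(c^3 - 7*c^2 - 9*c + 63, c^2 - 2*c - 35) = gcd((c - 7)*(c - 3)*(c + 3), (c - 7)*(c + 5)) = c - 7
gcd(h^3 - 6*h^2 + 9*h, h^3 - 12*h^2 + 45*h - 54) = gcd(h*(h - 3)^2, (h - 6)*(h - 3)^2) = h^2 - 6*h + 9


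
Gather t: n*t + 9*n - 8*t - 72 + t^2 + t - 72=9*n + t^2 + t*(n - 7) - 144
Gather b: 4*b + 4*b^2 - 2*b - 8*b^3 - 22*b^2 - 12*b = -8*b^3 - 18*b^2 - 10*b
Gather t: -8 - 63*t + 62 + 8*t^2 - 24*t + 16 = 8*t^2 - 87*t + 70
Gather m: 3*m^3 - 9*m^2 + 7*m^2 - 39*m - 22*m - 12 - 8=3*m^3 - 2*m^2 - 61*m - 20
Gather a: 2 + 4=6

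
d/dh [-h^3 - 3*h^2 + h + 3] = -3*h^2 - 6*h + 1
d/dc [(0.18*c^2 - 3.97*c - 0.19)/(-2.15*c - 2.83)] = (-0.387*c^2 - 1.0188*c + 10.8266)/(4.6225*c^2 + 12.169*c + 8.0089)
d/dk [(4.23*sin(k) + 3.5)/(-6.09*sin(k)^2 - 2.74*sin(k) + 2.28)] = (25.7607*sin(k)^2 + 42.63*sin(k) + 19.2344)*cos(k)/(37.0881*sin(k)^4 + 33.3732*sin(k)^3 - 20.2628*sin(k)^2 - 12.4944*sin(k) + 5.1984)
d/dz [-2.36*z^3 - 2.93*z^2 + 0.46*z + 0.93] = -7.08*z^2 - 5.86*z + 0.46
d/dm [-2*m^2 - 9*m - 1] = -4*m - 9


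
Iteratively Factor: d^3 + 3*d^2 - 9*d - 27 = (d + 3)*(d^2 - 9) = (d - 3)*(d + 3)*(d + 3)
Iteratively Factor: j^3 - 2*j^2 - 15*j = (j + 3)*(j^2 - 5*j) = j*(j + 3)*(j - 5)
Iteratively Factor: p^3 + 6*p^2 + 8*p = (p + 4)*(p^2 + 2*p) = p*(p + 4)*(p + 2)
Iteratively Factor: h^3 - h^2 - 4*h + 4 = (h - 2)*(h^2 + h - 2) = (h - 2)*(h + 2)*(h - 1)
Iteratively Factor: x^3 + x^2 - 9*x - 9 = (x - 3)*(x^2 + 4*x + 3) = (x - 3)*(x + 3)*(x + 1)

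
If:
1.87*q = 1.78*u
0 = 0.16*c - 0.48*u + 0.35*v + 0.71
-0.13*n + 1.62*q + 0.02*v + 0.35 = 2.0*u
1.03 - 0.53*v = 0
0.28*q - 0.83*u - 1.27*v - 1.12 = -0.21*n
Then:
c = -15.50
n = 10.99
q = -2.16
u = -2.27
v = 1.94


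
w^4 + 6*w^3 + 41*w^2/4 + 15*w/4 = w*(w + 1/2)*(w + 5/2)*(w + 3)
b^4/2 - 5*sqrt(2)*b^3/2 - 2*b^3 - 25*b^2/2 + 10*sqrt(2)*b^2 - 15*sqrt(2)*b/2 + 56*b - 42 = (b/2 + sqrt(2))*(b - 3)*(b - 1)*(b - 7*sqrt(2))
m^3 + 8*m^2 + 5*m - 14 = (m - 1)*(m + 2)*(m + 7)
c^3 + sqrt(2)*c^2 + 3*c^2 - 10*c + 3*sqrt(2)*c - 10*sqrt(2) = (c - 2)*(c + 5)*(c + sqrt(2))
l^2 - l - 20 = (l - 5)*(l + 4)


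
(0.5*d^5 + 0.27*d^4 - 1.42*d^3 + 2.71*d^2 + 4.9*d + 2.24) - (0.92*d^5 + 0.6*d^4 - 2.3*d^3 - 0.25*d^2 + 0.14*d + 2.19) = -0.42*d^5 - 0.33*d^4 + 0.88*d^3 + 2.96*d^2 + 4.76*d + 0.0500000000000003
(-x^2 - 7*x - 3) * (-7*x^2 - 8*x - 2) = 7*x^4 + 57*x^3 + 79*x^2 + 38*x + 6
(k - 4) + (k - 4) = 2*k - 8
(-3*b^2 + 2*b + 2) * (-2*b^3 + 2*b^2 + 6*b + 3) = 6*b^5 - 10*b^4 - 18*b^3 + 7*b^2 + 18*b + 6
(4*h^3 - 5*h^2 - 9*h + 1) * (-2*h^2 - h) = -8*h^5 + 6*h^4 + 23*h^3 + 7*h^2 - h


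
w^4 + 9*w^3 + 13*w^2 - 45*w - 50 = (w - 2)*(w + 1)*(w + 5)^2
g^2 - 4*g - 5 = (g - 5)*(g + 1)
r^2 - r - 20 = (r - 5)*(r + 4)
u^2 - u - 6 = (u - 3)*(u + 2)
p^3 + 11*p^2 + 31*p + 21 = (p + 1)*(p + 3)*(p + 7)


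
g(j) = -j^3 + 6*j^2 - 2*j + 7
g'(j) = -3*j^2 + 12*j - 2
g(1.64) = 15.45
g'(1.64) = 9.61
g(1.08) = 10.58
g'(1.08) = 7.46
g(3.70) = 31.09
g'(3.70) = 1.33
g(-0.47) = 9.37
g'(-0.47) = -8.30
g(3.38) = 30.17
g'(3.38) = 4.29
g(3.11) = 28.73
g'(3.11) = 6.30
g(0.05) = 6.91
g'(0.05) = -1.41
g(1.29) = 12.26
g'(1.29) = 8.49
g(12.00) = -881.00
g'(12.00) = -290.00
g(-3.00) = 94.00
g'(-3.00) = -65.00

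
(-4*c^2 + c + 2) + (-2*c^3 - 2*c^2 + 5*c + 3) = -2*c^3 - 6*c^2 + 6*c + 5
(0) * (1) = 0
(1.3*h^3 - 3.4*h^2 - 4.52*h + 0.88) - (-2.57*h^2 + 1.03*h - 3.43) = 1.3*h^3 - 0.83*h^2 - 5.55*h + 4.31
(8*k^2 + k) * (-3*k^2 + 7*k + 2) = -24*k^4 + 53*k^3 + 23*k^2 + 2*k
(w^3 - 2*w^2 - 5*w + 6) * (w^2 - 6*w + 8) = w^5 - 8*w^4 + 15*w^3 + 20*w^2 - 76*w + 48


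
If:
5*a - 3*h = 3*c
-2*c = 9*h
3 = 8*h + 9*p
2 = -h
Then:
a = 21/5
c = 9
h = -2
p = 19/9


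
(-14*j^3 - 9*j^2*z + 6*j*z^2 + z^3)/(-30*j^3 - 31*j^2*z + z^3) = (-14*j^2 + 5*j*z + z^2)/(-30*j^2 - j*z + z^2)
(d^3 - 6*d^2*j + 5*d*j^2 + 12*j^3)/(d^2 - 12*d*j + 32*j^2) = (d^2 - 2*d*j - 3*j^2)/(d - 8*j)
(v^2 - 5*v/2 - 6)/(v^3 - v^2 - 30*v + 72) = (v + 3/2)/(v^2 + 3*v - 18)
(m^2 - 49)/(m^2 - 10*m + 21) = (m + 7)/(m - 3)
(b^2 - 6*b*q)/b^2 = (b - 6*q)/b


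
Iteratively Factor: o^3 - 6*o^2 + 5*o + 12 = (o - 4)*(o^2 - 2*o - 3) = (o - 4)*(o + 1)*(o - 3)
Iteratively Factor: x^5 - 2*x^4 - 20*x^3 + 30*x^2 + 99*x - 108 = (x - 3)*(x^4 + x^3 - 17*x^2 - 21*x + 36) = (x - 3)*(x + 3)*(x^3 - 2*x^2 - 11*x + 12) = (x - 4)*(x - 3)*(x + 3)*(x^2 + 2*x - 3) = (x - 4)*(x - 3)*(x + 3)^2*(x - 1)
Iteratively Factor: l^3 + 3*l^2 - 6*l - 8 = (l + 4)*(l^2 - l - 2) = (l + 1)*(l + 4)*(l - 2)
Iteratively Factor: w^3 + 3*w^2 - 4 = (w + 2)*(w^2 + w - 2) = (w - 1)*(w + 2)*(w + 2)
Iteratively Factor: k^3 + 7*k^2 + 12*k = (k + 3)*(k^2 + 4*k) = k*(k + 3)*(k + 4)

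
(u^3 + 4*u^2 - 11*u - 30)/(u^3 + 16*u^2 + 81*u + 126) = (u^3 + 4*u^2 - 11*u - 30)/(u^3 + 16*u^2 + 81*u + 126)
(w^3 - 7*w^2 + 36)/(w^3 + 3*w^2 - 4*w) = (w^3 - 7*w^2 + 36)/(w*(w^2 + 3*w - 4))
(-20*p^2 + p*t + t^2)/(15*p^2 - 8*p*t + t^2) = (-20*p^2 + p*t + t^2)/(15*p^2 - 8*p*t + t^2)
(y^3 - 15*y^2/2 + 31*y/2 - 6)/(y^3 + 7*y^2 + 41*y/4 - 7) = 2*(y^2 - 7*y + 12)/(2*y^2 + 15*y + 28)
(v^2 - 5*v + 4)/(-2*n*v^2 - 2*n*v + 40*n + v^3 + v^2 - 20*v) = (v - 1)/(-2*n*v - 10*n + v^2 + 5*v)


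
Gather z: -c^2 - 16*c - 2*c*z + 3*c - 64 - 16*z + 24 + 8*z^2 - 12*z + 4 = -c^2 - 13*c + 8*z^2 + z*(-2*c - 28) - 36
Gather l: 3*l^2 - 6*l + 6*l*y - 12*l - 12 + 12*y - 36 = 3*l^2 + l*(6*y - 18) + 12*y - 48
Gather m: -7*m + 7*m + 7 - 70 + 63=0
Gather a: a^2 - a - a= a^2 - 2*a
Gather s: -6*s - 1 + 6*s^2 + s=6*s^2 - 5*s - 1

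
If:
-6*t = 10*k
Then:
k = -3*t/5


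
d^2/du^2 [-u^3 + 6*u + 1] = -6*u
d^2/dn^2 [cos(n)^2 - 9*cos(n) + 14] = 9*cos(n) - 2*cos(2*n)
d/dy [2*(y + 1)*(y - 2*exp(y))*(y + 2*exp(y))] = 6*y^2 - 16*y*exp(2*y) + 4*y - 24*exp(2*y)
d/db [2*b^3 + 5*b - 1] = 6*b^2 + 5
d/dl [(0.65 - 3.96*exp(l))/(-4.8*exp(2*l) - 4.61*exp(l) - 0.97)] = (-19.008*exp(2*l) + 6.24*exp(l) + 6.8377)*exp(l)/(23.04*exp(4*l) + 44.256*exp(3*l) + 30.5641*exp(2*l) + 8.9434*exp(l) + 0.9409)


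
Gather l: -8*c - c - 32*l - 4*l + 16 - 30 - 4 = -9*c - 36*l - 18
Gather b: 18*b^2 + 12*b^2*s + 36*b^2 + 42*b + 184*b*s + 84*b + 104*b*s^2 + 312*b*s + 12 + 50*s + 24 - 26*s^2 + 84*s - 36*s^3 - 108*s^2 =b^2*(12*s + 54) + b*(104*s^2 + 496*s + 126) - 36*s^3 - 134*s^2 + 134*s + 36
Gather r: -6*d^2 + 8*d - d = -6*d^2 + 7*d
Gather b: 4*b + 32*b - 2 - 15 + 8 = 36*b - 9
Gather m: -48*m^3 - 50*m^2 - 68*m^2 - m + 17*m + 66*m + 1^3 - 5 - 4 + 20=-48*m^3 - 118*m^2 + 82*m + 12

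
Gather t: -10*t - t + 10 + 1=11 - 11*t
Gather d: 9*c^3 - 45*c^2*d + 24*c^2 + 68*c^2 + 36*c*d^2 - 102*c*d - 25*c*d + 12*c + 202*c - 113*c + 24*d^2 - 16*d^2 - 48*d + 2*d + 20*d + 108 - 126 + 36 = 9*c^3 + 92*c^2 + 101*c + d^2*(36*c + 8) + d*(-45*c^2 - 127*c - 26) + 18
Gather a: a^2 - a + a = a^2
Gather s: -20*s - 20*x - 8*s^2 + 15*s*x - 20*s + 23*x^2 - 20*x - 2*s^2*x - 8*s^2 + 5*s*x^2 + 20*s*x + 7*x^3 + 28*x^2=s^2*(-2*x - 16) + s*(5*x^2 + 35*x - 40) + 7*x^3 + 51*x^2 - 40*x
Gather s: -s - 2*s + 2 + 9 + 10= 21 - 3*s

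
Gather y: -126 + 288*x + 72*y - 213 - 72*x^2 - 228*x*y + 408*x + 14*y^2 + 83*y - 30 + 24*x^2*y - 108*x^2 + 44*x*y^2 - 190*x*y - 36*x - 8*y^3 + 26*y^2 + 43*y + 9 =-180*x^2 + 660*x - 8*y^3 + y^2*(44*x + 40) + y*(24*x^2 - 418*x + 198) - 360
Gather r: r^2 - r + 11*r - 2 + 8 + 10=r^2 + 10*r + 16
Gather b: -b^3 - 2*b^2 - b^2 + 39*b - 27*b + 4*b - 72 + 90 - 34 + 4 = -b^3 - 3*b^2 + 16*b - 12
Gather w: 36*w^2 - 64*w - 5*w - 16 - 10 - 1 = 36*w^2 - 69*w - 27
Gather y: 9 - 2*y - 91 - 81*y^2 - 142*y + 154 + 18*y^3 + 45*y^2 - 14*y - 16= 18*y^3 - 36*y^2 - 158*y + 56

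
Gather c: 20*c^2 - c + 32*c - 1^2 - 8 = 20*c^2 + 31*c - 9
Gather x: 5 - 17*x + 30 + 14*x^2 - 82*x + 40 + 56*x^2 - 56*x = 70*x^2 - 155*x + 75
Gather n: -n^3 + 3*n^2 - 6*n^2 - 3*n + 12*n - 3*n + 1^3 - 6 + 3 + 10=-n^3 - 3*n^2 + 6*n + 8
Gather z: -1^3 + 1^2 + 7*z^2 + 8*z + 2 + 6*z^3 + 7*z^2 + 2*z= 6*z^3 + 14*z^2 + 10*z + 2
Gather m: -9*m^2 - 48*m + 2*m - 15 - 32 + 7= -9*m^2 - 46*m - 40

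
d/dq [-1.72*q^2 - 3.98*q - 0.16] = -3.44*q - 3.98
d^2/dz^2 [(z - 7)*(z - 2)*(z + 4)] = 6*z - 10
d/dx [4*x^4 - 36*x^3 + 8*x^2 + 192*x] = 16*x^3 - 108*x^2 + 16*x + 192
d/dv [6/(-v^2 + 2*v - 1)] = 12*(v - 1)/(v^2 - 2*v + 1)^2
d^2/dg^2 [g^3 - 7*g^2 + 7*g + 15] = 6*g - 14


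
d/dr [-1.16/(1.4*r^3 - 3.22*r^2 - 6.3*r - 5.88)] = (4.872*r^2 - 7.4704*r - 7.308)/(-1.4*r^3 + 3.22*r^2 + 6.3*r + 5.88)^2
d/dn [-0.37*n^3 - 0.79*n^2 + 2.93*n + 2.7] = -1.11*n^2 - 1.58*n + 2.93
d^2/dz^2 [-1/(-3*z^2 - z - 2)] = 2*(-9*z^2 - 3*z + (6*z + 1)^2 - 6)/(3*z^2 + z + 2)^3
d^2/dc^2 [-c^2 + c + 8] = -2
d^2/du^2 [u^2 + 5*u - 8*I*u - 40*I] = 2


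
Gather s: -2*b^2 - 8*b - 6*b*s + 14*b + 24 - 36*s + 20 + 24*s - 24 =-2*b^2 + 6*b + s*(-6*b - 12) + 20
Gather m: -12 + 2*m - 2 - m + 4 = m - 10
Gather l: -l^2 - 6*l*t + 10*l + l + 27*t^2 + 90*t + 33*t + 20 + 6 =-l^2 + l*(11 - 6*t) + 27*t^2 + 123*t + 26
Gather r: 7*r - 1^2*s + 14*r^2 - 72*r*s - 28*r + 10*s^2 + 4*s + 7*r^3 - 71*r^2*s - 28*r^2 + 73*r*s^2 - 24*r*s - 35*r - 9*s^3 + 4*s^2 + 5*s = 7*r^3 + r^2*(-71*s - 14) + r*(73*s^2 - 96*s - 56) - 9*s^3 + 14*s^2 + 8*s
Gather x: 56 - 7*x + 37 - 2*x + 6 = 99 - 9*x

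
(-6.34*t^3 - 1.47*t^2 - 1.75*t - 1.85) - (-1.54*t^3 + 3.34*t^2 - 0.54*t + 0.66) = -4.8*t^3 - 4.81*t^2 - 1.21*t - 2.51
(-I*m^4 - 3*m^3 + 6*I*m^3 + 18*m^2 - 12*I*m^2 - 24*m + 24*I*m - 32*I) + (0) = -I*m^4 - 3*m^3 + 6*I*m^3 + 18*m^2 - 12*I*m^2 - 24*m + 24*I*m - 32*I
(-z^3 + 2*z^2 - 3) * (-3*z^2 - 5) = 3*z^5 - 6*z^4 + 5*z^3 - z^2 + 15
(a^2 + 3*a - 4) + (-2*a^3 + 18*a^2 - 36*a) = -2*a^3 + 19*a^2 - 33*a - 4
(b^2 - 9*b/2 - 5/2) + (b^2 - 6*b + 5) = 2*b^2 - 21*b/2 + 5/2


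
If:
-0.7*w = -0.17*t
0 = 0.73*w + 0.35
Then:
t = -1.97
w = -0.48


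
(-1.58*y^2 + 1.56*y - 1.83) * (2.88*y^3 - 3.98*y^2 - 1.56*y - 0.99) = -4.5504*y^5 + 10.7812*y^4 - 9.0144*y^3 + 6.414*y^2 + 1.3104*y + 1.8117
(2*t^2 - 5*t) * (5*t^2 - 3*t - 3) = 10*t^4 - 31*t^3 + 9*t^2 + 15*t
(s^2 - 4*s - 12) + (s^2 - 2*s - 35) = 2*s^2 - 6*s - 47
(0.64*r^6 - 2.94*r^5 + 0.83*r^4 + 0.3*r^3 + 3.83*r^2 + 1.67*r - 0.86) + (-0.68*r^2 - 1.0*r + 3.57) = 0.64*r^6 - 2.94*r^5 + 0.83*r^4 + 0.3*r^3 + 3.15*r^2 + 0.67*r + 2.71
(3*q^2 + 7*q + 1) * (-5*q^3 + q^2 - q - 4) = -15*q^5 - 32*q^4 - q^3 - 18*q^2 - 29*q - 4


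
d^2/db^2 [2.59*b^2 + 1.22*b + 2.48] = 5.18000000000000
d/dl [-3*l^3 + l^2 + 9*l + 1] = -9*l^2 + 2*l + 9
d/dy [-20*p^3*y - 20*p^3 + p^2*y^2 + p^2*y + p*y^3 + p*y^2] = p*(-20*p^2 + 2*p*y + p + 3*y^2 + 2*y)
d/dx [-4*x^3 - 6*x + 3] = -12*x^2 - 6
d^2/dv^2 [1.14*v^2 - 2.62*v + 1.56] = 2.28000000000000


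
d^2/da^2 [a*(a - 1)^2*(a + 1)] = 12*a^2 - 6*a - 2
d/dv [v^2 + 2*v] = 2*v + 2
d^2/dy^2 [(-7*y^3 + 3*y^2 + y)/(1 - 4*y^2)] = 6*(4*y^3 - 12*y^2 + 3*y - 1)/(64*y^6 - 48*y^4 + 12*y^2 - 1)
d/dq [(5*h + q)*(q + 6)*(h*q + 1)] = h*(5*h + q)*(q + 6) + (5*h + q)*(h*q + 1) + (q + 6)*(h*q + 1)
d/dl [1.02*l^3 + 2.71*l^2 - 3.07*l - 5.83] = 3.06*l^2 + 5.42*l - 3.07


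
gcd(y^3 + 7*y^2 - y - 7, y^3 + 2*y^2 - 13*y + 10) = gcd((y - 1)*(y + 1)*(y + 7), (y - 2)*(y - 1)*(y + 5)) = y - 1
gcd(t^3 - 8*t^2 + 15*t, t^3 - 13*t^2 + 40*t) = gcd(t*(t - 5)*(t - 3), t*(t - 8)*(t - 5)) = t^2 - 5*t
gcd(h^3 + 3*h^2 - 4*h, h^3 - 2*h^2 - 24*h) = h^2 + 4*h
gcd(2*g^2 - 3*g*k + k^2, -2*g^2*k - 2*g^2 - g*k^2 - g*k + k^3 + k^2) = 2*g - k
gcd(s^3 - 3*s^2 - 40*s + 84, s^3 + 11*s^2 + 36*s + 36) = s + 6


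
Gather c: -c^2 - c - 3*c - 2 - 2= -c^2 - 4*c - 4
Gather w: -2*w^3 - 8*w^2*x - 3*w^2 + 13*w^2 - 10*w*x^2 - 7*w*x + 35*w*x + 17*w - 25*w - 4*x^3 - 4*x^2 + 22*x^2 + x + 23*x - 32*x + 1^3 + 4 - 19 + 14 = -2*w^3 + w^2*(10 - 8*x) + w*(-10*x^2 + 28*x - 8) - 4*x^3 + 18*x^2 - 8*x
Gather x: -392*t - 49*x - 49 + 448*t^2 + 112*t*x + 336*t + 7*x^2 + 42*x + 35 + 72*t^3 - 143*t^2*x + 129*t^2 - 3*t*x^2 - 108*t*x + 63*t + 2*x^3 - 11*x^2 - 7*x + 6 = 72*t^3 + 577*t^2 + 7*t + 2*x^3 + x^2*(-3*t - 4) + x*(-143*t^2 + 4*t - 14) - 8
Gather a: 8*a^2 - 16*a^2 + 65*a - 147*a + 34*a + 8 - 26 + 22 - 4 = -8*a^2 - 48*a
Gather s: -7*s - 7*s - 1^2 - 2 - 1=-14*s - 4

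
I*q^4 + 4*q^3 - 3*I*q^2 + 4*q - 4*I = (q - 2*I)^2*(q + I)*(I*q + 1)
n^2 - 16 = (n - 4)*(n + 4)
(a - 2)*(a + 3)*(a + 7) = a^3 + 8*a^2 + a - 42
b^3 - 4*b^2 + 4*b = b*(b - 2)^2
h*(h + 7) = h^2 + 7*h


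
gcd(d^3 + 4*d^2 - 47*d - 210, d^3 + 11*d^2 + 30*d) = d^2 + 11*d + 30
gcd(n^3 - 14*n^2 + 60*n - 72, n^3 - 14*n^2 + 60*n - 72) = n^3 - 14*n^2 + 60*n - 72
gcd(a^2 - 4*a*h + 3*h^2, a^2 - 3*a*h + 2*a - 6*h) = a - 3*h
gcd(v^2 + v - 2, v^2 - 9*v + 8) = v - 1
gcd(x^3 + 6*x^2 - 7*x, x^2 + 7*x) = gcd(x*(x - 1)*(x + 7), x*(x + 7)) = x^2 + 7*x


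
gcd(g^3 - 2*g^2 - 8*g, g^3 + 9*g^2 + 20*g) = g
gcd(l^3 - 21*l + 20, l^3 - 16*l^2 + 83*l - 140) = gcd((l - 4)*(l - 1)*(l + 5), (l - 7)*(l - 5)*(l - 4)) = l - 4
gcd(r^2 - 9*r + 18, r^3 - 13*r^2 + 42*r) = r - 6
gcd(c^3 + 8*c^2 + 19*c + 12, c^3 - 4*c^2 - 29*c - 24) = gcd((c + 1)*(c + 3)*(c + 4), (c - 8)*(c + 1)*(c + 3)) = c^2 + 4*c + 3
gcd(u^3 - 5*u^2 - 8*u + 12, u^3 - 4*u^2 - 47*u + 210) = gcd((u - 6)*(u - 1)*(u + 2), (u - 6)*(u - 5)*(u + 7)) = u - 6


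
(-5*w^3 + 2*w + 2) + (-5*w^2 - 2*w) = -5*w^3 - 5*w^2 + 2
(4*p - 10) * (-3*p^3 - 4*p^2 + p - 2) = -12*p^4 + 14*p^3 + 44*p^2 - 18*p + 20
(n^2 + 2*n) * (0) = 0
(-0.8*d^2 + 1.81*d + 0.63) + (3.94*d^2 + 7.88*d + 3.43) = 3.14*d^2 + 9.69*d + 4.06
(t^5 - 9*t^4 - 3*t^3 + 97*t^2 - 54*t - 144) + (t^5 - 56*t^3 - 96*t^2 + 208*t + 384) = 2*t^5 - 9*t^4 - 59*t^3 + t^2 + 154*t + 240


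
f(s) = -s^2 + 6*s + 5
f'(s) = 6 - 2*s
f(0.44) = 7.45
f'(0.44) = 5.12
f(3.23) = 13.95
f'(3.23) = -0.46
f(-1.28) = -4.32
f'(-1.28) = 8.56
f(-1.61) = -7.25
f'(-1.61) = 9.22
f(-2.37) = -14.84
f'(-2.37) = 10.74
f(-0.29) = 3.18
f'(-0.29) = 6.58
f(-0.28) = 3.24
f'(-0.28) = 6.56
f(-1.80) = -9.04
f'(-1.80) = 9.60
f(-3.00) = -22.00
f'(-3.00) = 12.00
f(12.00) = -67.00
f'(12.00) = -18.00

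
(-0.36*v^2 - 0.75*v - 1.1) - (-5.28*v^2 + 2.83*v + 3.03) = 4.92*v^2 - 3.58*v - 4.13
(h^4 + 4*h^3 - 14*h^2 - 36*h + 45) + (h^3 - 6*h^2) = h^4 + 5*h^3 - 20*h^2 - 36*h + 45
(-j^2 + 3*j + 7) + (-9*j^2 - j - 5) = -10*j^2 + 2*j + 2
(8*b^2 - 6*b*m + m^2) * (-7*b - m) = -56*b^3 + 34*b^2*m - b*m^2 - m^3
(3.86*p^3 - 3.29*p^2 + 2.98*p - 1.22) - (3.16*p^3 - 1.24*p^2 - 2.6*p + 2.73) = 0.7*p^3 - 2.05*p^2 + 5.58*p - 3.95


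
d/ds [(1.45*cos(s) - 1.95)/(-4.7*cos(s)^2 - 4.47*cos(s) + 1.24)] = (-6.815*cos(s)^2 + 18.33*cos(s) + 6.9185)*sin(s)/(22.09*cos(s)^4 + 42.018*cos(s)^3 + 8.3249*cos(s)^2 - 11.0856*cos(s) + 1.5376)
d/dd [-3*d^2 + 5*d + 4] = 5 - 6*d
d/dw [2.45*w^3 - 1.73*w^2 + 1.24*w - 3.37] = 7.35*w^2 - 3.46*w + 1.24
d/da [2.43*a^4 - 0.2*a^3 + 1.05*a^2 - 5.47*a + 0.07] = 9.72*a^3 - 0.6*a^2 + 2.1*a - 5.47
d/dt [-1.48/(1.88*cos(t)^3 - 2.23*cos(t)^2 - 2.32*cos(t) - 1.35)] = (-8.3472*cos(t)^2 + 6.6008*cos(t) + 3.4336)*sin(t)/(-1.88*cos(t)^3 + 2.23*cos(t)^2 + 2.32*cos(t) + 1.35)^2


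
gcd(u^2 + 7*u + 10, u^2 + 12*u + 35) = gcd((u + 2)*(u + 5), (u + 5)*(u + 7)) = u + 5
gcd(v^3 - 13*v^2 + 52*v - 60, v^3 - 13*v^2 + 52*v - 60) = v^3 - 13*v^2 + 52*v - 60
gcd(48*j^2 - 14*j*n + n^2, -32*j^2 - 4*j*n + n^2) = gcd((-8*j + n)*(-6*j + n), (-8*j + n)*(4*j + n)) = 8*j - n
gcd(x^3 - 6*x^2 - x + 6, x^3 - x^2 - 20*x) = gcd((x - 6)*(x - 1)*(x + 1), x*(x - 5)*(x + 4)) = 1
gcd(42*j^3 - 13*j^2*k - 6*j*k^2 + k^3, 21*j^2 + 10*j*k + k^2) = 3*j + k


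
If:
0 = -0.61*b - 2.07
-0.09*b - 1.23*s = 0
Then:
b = -3.39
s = 0.25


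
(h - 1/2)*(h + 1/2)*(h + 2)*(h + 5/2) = h^4 + 9*h^3/2 + 19*h^2/4 - 9*h/8 - 5/4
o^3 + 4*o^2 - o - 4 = (o - 1)*(o + 1)*(o + 4)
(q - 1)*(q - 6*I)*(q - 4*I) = q^3 - q^2 - 10*I*q^2 - 24*q + 10*I*q + 24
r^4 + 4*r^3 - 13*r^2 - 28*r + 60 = (r - 2)^2*(r + 3)*(r + 5)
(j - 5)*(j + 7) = j^2 + 2*j - 35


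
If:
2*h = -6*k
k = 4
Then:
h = -12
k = 4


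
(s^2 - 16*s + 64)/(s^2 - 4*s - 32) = (s - 8)/(s + 4)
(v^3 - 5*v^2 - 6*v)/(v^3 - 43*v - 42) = v*(v - 6)/(v^2 - v - 42)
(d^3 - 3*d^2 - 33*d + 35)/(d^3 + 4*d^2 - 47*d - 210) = (d - 1)/(d + 6)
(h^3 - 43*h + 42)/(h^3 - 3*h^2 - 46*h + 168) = (h - 1)/(h - 4)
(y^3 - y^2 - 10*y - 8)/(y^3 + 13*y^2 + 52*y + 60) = (y^2 - 3*y - 4)/(y^2 + 11*y + 30)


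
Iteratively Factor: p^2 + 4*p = (p)*(p + 4)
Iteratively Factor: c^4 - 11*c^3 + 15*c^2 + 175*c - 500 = (c - 5)*(c^3 - 6*c^2 - 15*c + 100) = (c - 5)^2*(c^2 - c - 20) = (c - 5)^2*(c + 4)*(c - 5)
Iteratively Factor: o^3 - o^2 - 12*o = (o - 4)*(o^2 + 3*o) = (o - 4)*(o + 3)*(o)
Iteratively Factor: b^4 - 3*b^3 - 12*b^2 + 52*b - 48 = (b - 2)*(b^3 - b^2 - 14*b + 24) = (b - 3)*(b - 2)*(b^2 + 2*b - 8) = (b - 3)*(b - 2)*(b + 4)*(b - 2)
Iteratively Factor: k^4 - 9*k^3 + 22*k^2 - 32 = (k - 4)*(k^3 - 5*k^2 + 2*k + 8) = (k - 4)^2*(k^2 - k - 2) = (k - 4)^2*(k + 1)*(k - 2)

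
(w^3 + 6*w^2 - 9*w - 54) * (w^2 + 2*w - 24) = w^5 + 8*w^4 - 21*w^3 - 216*w^2 + 108*w + 1296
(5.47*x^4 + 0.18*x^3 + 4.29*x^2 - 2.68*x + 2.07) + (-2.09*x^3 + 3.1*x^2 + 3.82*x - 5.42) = 5.47*x^4 - 1.91*x^3 + 7.39*x^2 + 1.14*x - 3.35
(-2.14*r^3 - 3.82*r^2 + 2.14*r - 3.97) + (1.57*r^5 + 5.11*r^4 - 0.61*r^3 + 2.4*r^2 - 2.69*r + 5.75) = 1.57*r^5 + 5.11*r^4 - 2.75*r^3 - 1.42*r^2 - 0.55*r + 1.78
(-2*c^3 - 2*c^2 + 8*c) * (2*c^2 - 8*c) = -4*c^5 + 12*c^4 + 32*c^3 - 64*c^2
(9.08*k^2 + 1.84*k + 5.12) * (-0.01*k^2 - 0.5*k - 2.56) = -0.0908*k^4 - 4.5584*k^3 - 24.216*k^2 - 7.2704*k - 13.1072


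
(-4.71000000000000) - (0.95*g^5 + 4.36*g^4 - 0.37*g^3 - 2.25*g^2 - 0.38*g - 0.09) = -0.95*g^5 - 4.36*g^4 + 0.37*g^3 + 2.25*g^2 + 0.38*g - 4.62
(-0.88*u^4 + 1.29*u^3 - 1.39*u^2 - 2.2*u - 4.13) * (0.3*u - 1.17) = -0.264*u^5 + 1.4166*u^4 - 1.9263*u^3 + 0.9663*u^2 + 1.335*u + 4.8321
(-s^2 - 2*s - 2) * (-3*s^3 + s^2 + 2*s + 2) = 3*s^5 + 5*s^4 + 2*s^3 - 8*s^2 - 8*s - 4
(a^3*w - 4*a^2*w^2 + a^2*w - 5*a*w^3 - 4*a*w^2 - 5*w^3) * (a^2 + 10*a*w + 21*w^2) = a^5*w + 6*a^4*w^2 + a^4*w - 24*a^3*w^3 + 6*a^3*w^2 - 134*a^2*w^4 - 24*a^2*w^3 - 105*a*w^5 - 134*a*w^4 - 105*w^5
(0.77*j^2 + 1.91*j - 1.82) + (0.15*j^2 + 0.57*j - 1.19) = 0.92*j^2 + 2.48*j - 3.01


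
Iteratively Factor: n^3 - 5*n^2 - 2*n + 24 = (n + 2)*(n^2 - 7*n + 12) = (n - 3)*(n + 2)*(n - 4)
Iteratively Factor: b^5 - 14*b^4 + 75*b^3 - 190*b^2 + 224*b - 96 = (b - 4)*(b^4 - 10*b^3 + 35*b^2 - 50*b + 24) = (b - 4)*(b - 3)*(b^3 - 7*b^2 + 14*b - 8) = (b - 4)^2*(b - 3)*(b^2 - 3*b + 2) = (b - 4)^2*(b - 3)*(b - 1)*(b - 2)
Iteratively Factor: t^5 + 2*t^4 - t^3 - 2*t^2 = (t)*(t^4 + 2*t^3 - t^2 - 2*t) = t^2*(t^3 + 2*t^2 - t - 2) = t^2*(t + 2)*(t^2 - 1) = t^2*(t + 1)*(t + 2)*(t - 1)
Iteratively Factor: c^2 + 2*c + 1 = (c + 1)*(c + 1)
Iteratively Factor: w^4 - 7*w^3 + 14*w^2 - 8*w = (w - 1)*(w^3 - 6*w^2 + 8*w) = w*(w - 1)*(w^2 - 6*w + 8) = w*(w - 2)*(w - 1)*(w - 4)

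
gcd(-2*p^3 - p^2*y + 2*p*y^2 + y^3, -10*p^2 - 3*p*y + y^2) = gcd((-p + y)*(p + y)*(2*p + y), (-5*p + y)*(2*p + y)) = 2*p + y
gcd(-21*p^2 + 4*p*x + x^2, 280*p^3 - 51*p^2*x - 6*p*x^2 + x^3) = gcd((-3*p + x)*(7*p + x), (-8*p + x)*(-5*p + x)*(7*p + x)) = 7*p + x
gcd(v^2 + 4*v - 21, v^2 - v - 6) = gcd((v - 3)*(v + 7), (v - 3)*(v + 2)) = v - 3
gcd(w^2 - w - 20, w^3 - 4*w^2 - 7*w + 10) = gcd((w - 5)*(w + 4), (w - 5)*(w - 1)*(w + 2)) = w - 5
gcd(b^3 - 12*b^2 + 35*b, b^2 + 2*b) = b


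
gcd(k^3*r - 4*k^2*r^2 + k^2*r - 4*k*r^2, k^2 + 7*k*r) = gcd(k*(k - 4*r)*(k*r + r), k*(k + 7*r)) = k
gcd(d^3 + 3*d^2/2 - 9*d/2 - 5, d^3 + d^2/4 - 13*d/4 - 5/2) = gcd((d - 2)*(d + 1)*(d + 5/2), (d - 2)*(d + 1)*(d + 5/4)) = d^2 - d - 2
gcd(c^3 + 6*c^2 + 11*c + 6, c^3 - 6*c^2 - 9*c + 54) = c + 3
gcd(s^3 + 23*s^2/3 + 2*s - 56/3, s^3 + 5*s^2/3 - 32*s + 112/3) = s^2 + 17*s/3 - 28/3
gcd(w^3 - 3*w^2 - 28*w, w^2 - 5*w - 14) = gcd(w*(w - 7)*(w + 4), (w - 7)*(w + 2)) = w - 7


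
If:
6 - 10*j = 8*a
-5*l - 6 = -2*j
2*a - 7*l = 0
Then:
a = -84/53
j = 99/53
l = -24/53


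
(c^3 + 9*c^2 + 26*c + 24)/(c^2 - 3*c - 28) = (c^2 + 5*c + 6)/(c - 7)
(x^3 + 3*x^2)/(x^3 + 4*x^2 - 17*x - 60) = x^2/(x^2 + x - 20)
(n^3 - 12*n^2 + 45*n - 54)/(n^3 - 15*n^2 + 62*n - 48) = (n^2 - 6*n + 9)/(n^2 - 9*n + 8)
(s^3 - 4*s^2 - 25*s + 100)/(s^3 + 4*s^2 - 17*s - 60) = (s - 5)/(s + 3)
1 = 1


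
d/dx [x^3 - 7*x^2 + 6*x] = 3*x^2 - 14*x + 6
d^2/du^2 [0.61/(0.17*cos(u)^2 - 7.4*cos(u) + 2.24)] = (-0.070516*(1 - cos(u)^2)^2 + 2.30214*cos(u)^3 - 32.509706*cos(u)^2 - 14.71564*cos(u) + 66.41314)/(0.17*cos(u)^2 - 7.4*cos(u) + 2.24)^3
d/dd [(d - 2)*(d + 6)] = 2*d + 4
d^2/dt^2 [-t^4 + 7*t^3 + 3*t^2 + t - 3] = -12*t^2 + 42*t + 6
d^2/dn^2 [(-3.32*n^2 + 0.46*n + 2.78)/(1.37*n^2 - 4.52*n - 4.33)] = (-39.390788*n^3 - 86.86074*n^2 - 86.916636*n + 4.076932)/(2.571353*n^6 - 25.450764*n^5 + 59.588013*n^4 + 68.533144*n^3 - 188.332917*n^2 - 254.235084*n - 81.182737)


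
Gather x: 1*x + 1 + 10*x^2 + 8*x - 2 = 10*x^2 + 9*x - 1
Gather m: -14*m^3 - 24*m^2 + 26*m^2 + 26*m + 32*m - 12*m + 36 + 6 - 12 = -14*m^3 + 2*m^2 + 46*m + 30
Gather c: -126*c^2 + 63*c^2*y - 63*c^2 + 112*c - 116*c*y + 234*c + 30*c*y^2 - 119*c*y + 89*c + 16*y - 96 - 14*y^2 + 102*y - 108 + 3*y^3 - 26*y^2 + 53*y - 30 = c^2*(63*y - 189) + c*(30*y^2 - 235*y + 435) + 3*y^3 - 40*y^2 + 171*y - 234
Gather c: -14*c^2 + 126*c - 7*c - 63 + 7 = -14*c^2 + 119*c - 56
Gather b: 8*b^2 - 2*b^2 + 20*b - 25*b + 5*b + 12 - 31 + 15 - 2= 6*b^2 - 6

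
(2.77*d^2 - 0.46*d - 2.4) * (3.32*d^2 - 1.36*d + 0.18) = 9.1964*d^4 - 5.2944*d^3 - 6.8438*d^2 + 3.1812*d - 0.432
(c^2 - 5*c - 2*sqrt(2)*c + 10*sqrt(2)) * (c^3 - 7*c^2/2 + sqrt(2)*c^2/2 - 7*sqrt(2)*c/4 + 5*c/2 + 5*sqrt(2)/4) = c^5 - 17*c^4/2 - 3*sqrt(2)*c^4/2 + 18*c^3 + 51*sqrt(2)*c^3/4 - 30*sqrt(2)*c^2 + 9*c^2/2 - 40*c + 75*sqrt(2)*c/4 + 25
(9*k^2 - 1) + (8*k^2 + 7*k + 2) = 17*k^2 + 7*k + 1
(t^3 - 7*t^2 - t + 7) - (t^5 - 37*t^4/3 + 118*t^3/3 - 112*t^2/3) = -t^5 + 37*t^4/3 - 115*t^3/3 + 91*t^2/3 - t + 7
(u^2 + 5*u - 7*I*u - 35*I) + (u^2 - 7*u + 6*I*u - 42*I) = 2*u^2 - 2*u - I*u - 77*I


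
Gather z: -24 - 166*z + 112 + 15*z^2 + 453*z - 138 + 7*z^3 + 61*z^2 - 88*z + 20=7*z^3 + 76*z^2 + 199*z - 30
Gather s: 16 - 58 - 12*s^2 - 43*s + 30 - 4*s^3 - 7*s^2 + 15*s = -4*s^3 - 19*s^2 - 28*s - 12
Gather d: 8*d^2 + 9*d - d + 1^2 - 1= 8*d^2 + 8*d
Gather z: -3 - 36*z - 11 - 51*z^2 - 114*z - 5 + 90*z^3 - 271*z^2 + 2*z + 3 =90*z^3 - 322*z^2 - 148*z - 16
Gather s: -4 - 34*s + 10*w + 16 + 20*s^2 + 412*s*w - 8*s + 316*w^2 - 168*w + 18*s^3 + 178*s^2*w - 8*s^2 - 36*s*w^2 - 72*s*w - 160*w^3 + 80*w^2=18*s^3 + s^2*(178*w + 12) + s*(-36*w^2 + 340*w - 42) - 160*w^3 + 396*w^2 - 158*w + 12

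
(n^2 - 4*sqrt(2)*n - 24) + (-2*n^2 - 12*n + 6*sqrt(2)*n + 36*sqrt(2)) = -n^2 - 12*n + 2*sqrt(2)*n - 24 + 36*sqrt(2)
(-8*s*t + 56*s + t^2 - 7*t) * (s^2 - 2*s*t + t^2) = -8*s^3*t + 56*s^3 + 17*s^2*t^2 - 119*s^2*t - 10*s*t^3 + 70*s*t^2 + t^4 - 7*t^3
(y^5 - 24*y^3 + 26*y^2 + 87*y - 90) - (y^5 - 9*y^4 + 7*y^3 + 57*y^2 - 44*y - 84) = 9*y^4 - 31*y^3 - 31*y^2 + 131*y - 6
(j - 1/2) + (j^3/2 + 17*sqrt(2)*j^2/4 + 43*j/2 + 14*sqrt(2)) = j^3/2 + 17*sqrt(2)*j^2/4 + 45*j/2 - 1/2 + 14*sqrt(2)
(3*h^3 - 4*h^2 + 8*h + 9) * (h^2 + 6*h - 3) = 3*h^5 + 14*h^4 - 25*h^3 + 69*h^2 + 30*h - 27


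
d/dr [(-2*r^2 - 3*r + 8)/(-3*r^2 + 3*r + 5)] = (-15*r^2 + 28*r - 39)/(9*r^4 - 18*r^3 - 21*r^2 + 30*r + 25)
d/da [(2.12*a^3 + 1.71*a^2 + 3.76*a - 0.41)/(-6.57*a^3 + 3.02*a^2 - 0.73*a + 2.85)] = (17.6371*a^4 + 46.3112*a^3 - 2.5586*a^2 + 12.2234*a + 10.4167)/(43.1649*a^6 - 39.6828*a^5 + 18.7126*a^4 - 41.8582*a^3 + 17.7469*a^2 - 4.161*a + 8.1225)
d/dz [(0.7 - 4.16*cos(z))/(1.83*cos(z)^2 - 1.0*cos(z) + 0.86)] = (-7.6128*cos(z)^2 + 2.562*cos(z) + 2.8776)*sin(z)/(3.3489*cos(z)^4 - 3.66*cos(z)^3 + 4.1476*cos(z)^2 - 1.72*cos(z) + 0.7396)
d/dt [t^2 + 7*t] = 2*t + 7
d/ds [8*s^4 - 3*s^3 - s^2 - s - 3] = 32*s^3 - 9*s^2 - 2*s - 1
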